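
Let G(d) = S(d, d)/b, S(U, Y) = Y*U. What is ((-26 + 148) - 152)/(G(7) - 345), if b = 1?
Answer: 15/148 ≈ 0.10135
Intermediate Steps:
S(U, Y) = U*Y
G(d) = d² (G(d) = (d*d)/1 = d²*1 = d²)
((-26 + 148) - 152)/(G(7) - 345) = ((-26 + 148) - 152)/(7² - 345) = (122 - 152)/(49 - 345) = -30/(-296) = -30*(-1/296) = 15/148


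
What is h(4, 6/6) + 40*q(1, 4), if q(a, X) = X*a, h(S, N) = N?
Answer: 161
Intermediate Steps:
h(4, 6/6) + 40*q(1, 4) = 6/6 + 40*(4*1) = 6*(⅙) + 40*4 = 1 + 160 = 161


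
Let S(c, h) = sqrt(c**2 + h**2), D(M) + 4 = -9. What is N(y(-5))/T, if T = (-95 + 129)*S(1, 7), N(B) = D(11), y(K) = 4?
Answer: -13*sqrt(2)/340 ≈ -0.054073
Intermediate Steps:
D(M) = -13 (D(M) = -4 - 9 = -13)
N(B) = -13
T = 170*sqrt(2) (T = (-95 + 129)*sqrt(1**2 + 7**2) = 34*sqrt(1 + 49) = 34*sqrt(50) = 34*(5*sqrt(2)) = 170*sqrt(2) ≈ 240.42)
N(y(-5))/T = -13*sqrt(2)/340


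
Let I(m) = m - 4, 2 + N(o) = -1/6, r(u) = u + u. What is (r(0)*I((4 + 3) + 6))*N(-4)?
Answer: 0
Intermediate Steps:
r(u) = 2*u
N(o) = -13/6 (N(o) = -2 - 1/6 = -2 - 1*⅙ = -2 - ⅙ = -13/6)
I(m) = -4 + m
(r(0)*I((4 + 3) + 6))*N(-4) = ((2*0)*(-4 + ((4 + 3) + 6)))*(-13/6) = (0*(-4 + (7 + 6)))*(-13/6) = (0*(-4 + 13))*(-13/6) = (0*9)*(-13/6) = 0*(-13/6) = 0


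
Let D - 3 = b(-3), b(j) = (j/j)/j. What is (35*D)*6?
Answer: 560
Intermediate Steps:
b(j) = 1/j
D = 8/3 (D = 3 + 1/(-3) = 3 - ⅓ = 8/3 ≈ 2.6667)
(35*D)*6 = (35*(8/3))*6 = (280/3)*6 = 560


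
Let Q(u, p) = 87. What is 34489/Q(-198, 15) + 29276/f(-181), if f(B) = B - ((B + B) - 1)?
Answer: 339385/609 ≈ 557.28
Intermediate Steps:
f(B) = 1 - B (f(B) = B - (2*B - 1) = B - (-1 + 2*B) = B + (1 - 2*B) = 1 - B)
34489/Q(-198, 15) + 29276/f(-181) = 34489/87 + 29276/(1 - 1*(-181)) = 34489*(1/87) + 29276/(1 + 181) = 34489/87 + 29276/182 = 34489/87 + 29276*(1/182) = 34489/87 + 1126/7 = 339385/609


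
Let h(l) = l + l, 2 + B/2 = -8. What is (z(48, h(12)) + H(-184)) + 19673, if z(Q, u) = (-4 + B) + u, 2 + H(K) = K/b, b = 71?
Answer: 1396457/71 ≈ 19668.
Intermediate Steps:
B = -20 (B = -4 + 2*(-8) = -4 - 16 = -20)
h(l) = 2*l
H(K) = -2 + K/71
z(Q, u) = -24 + u (z(Q, u) = (-4 - 20) + u = -24 + u)
(z(48, h(12)) + H(-184)) + 19673 = ((-24 + 2*12) + (-2 + (1/71)*(-184))) + 19673 = ((-24 + 24) + (-2 - 184/71)) + 19673 = (0 - 326/71) + 19673 = -326/71 + 19673 = 1396457/71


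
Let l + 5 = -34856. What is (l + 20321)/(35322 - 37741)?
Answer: 14540/2419 ≈ 6.0107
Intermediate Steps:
l = -34861 (l = -5 - 34856 = -34861)
(l + 20321)/(35322 - 37741) = (-34861 + 20321)/(35322 - 37741) = -14540/(-2419) = -14540*(-1/2419) = 14540/2419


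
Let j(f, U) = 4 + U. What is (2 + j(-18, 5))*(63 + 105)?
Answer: 1848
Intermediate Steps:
(2 + j(-18, 5))*(63 + 105) = (2 + (4 + 5))*(63 + 105) = (2 + 9)*168 = 11*168 = 1848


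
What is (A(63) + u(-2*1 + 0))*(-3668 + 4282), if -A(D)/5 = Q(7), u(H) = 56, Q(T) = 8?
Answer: 9824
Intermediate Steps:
A(D) = -40 (A(D) = -5*8 = -40)
(A(63) + u(-2*1 + 0))*(-3668 + 4282) = (-40 + 56)*(-3668 + 4282) = 16*614 = 9824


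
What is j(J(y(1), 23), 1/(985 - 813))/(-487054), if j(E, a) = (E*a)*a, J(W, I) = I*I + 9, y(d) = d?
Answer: -269/7204502768 ≈ -3.7338e-8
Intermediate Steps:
J(W, I) = 9 + I² (J(W, I) = I² + 9 = 9 + I²)
j(E, a) = E*a²
j(J(y(1), 23), 1/(985 - 813))/(-487054) = ((9 + 23²)*(1/(985 - 813))²)/(-487054) = ((9 + 529)*(1/172)²)*(-1/487054) = (538*(1/172)²)*(-1/487054) = (538*(1/29584))*(-1/487054) = (269/14792)*(-1/487054) = -269/7204502768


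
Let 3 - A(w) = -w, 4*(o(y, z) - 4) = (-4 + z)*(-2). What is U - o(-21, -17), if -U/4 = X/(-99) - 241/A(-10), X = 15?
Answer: -70043/462 ≈ -151.61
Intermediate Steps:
o(y, z) = 6 - z/2 (o(y, z) = 4 + ((-4 + z)*(-2))/4 = 4 + (8 - 2*z)/4 = 4 + (2 - z/2) = 6 - z/2)
A(w) = 3 + w (A(w) = 3 - (-1)*w = 3 + w)
U = -31672/231 (U = -4*(15/(-99) - 241/(3 - 10)) = -4*(15*(-1/99) - 241/(-7)) = -4*(-5/33 - 241*(-⅐)) = -4*(-5/33 + 241/7) = -4*7918/231 = -31672/231 ≈ -137.11)
U - o(-21, -17) = -31672/231 - (6 - ½*(-17)) = -31672/231 - (6 + 17/2) = -31672/231 - 1*29/2 = -31672/231 - 29/2 = -70043/462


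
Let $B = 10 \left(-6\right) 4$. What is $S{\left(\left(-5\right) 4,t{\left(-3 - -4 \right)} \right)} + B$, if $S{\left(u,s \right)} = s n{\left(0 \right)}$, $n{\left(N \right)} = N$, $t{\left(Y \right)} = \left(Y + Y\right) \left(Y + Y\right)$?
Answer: $-240$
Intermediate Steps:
$t{\left(Y \right)} = 4 Y^{2}$ ($t{\left(Y \right)} = 2 Y 2 Y = 4 Y^{2}$)
$S{\left(u,s \right)} = 0$ ($S{\left(u,s \right)} = s 0 = 0$)
$B = -240$ ($B = \left(-60\right) 4 = -240$)
$S{\left(\left(-5\right) 4,t{\left(-3 - -4 \right)} \right)} + B = 0 - 240 = -240$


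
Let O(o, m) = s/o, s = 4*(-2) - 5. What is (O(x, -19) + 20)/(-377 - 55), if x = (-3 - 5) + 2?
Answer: -133/2592 ≈ -0.051312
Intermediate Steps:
s = -13 (s = -8 - 5 = -13)
x = -6 (x = -8 + 2 = -6)
O(o, m) = -13/o
(O(x, -19) + 20)/(-377 - 55) = (-13/(-6) + 20)/(-377 - 55) = (-13*(-⅙) + 20)/(-432) = (13/6 + 20)*(-1/432) = (133/6)*(-1/432) = -133/2592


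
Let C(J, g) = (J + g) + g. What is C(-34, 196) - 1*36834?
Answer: -36476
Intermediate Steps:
C(J, g) = J + 2*g
C(-34, 196) - 1*36834 = (-34 + 2*196) - 1*36834 = (-34 + 392) - 36834 = 358 - 36834 = -36476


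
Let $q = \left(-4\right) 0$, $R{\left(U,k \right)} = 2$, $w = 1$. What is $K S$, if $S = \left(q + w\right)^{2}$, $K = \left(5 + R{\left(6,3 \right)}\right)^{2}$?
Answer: $49$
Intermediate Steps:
$K = 49$ ($K = \left(5 + 2\right)^{2} = 7^{2} = 49$)
$q = 0$
$S = 1$ ($S = \left(0 + 1\right)^{2} = 1^{2} = 1$)
$K S = 49 \cdot 1 = 49$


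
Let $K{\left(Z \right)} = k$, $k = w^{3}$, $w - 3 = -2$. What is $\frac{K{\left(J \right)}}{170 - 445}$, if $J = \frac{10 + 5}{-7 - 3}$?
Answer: $- \frac{1}{275} \approx -0.0036364$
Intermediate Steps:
$w = 1$ ($w = 3 - 2 = 1$)
$J = - \frac{3}{2}$ ($J = \frac{15}{-10} = 15 \left(- \frac{1}{10}\right) = - \frac{3}{2} \approx -1.5$)
$k = 1$ ($k = 1^{3} = 1$)
$K{\left(Z \right)} = 1$
$\frac{K{\left(J \right)}}{170 - 445} = 1 \frac{1}{170 - 445} = 1 \frac{1}{-275} = 1 \left(- \frac{1}{275}\right) = - \frac{1}{275}$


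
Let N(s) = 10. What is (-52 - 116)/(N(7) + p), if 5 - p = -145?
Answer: -21/20 ≈ -1.0500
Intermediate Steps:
p = 150 (p = 5 - 1*(-145) = 5 + 145 = 150)
(-52 - 116)/(N(7) + p) = (-52 - 116)/(10 + 150) = -168/160 = (1/160)*(-168) = -21/20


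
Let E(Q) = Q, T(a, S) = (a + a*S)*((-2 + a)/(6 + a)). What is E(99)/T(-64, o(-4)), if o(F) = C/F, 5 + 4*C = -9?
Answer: -29/40 ≈ -0.72500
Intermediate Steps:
C = -7/2 (C = -5/4 + (¼)*(-9) = -5/4 - 9/4 = -7/2 ≈ -3.5000)
o(F) = -7/(2*F)
T(a, S) = (-2 + a)*(a + S*a)/(6 + a) (T(a, S) = (a + S*a)*((-2 + a)/(6 + a)) = (-2 + a)*(a + S*a)/(6 + a))
E(99)/T(-64, o(-4)) = 99/((-64*(-2 - 64 - (-7)/(-4) - 7/2/(-4)*(-64))/(6 - 64))) = 99/((-64*(-2 - 64 - (-7)*(-1)/4 - 7/2*(-¼)*(-64))/(-58))) = 99/((-64*(-1/58)*(-2 - 64 - 2*7/8 + (7/8)*(-64)))) = 99/((-64*(-1/58)*(-2 - 64 - 7/4 - 56))) = 99/((-64*(-1/58)*(-495/4))) = 99/(-3960/29) = 99*(-29/3960) = -29/40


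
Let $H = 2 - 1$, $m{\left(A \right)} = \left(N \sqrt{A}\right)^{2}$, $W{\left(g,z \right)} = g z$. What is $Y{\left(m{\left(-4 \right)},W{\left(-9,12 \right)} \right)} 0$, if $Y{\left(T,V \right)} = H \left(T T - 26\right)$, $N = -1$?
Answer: $0$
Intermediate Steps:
$m{\left(A \right)} = A$ ($m{\left(A \right)} = \left(- \sqrt{A}\right)^{2} = A$)
$H = 1$ ($H = 2 - 1 = 1$)
$Y{\left(T,V \right)} = -26 + T^{2}$ ($Y{\left(T,V \right)} = 1 \left(T T - 26\right) = 1 \left(T^{2} - 26\right) = 1 \left(-26 + T^{2}\right) = -26 + T^{2}$)
$Y{\left(m{\left(-4 \right)},W{\left(-9,12 \right)} \right)} 0 = \left(-26 + \left(-4\right)^{2}\right) 0 = \left(-26 + 16\right) 0 = \left(-10\right) 0 = 0$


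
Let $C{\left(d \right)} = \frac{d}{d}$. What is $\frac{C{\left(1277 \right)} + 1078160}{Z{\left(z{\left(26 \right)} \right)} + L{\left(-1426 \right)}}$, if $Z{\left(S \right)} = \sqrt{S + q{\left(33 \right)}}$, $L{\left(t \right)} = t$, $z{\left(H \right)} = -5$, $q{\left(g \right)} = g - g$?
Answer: $- \frac{512485862}{677827} - \frac{359387 i \sqrt{5}}{677827} \approx -756.07 - 1.1856 i$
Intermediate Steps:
$q{\left(g \right)} = 0$
$Z{\left(S \right)} = \sqrt{S}$ ($Z{\left(S \right)} = \sqrt{S + 0} = \sqrt{S}$)
$C{\left(d \right)} = 1$
$\frac{C{\left(1277 \right)} + 1078160}{Z{\left(z{\left(26 \right)} \right)} + L{\left(-1426 \right)}} = \frac{1 + 1078160}{\sqrt{-5} - 1426} = \frac{1078161}{i \sqrt{5} - 1426} = \frac{1078161}{-1426 + i \sqrt{5}}$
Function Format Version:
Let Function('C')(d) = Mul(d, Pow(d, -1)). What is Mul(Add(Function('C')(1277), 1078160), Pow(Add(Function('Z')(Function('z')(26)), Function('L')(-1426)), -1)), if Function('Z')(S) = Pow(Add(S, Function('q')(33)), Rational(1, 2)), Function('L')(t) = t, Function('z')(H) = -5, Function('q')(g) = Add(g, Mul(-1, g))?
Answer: Add(Rational(-512485862, 677827), Mul(Rational(-359387, 677827), I, Pow(5, Rational(1, 2)))) ≈ Add(-756.07, Mul(-1.1856, I))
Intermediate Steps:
Function('q')(g) = 0
Function('Z')(S) = Pow(S, Rational(1, 2)) (Function('Z')(S) = Pow(Add(S, 0), Rational(1, 2)) = Pow(S, Rational(1, 2)))
Function('C')(d) = 1
Mul(Add(Function('C')(1277), 1078160), Pow(Add(Function('Z')(Function('z')(26)), Function('L')(-1426)), -1)) = Mul(Add(1, 1078160), Pow(Add(Pow(-5, Rational(1, 2)), -1426), -1)) = Mul(1078161, Pow(Add(Mul(I, Pow(5, Rational(1, 2))), -1426), -1)) = Mul(1078161, Pow(Add(-1426, Mul(I, Pow(5, Rational(1, 2)))), -1))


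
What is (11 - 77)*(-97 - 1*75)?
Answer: 11352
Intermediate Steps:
(11 - 77)*(-97 - 1*75) = -66*(-97 - 75) = -66*(-172) = 11352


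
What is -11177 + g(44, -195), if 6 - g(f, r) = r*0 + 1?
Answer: -11172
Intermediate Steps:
g(f, r) = 5 (g(f, r) = 6 - (r*0 + 1) = 6 - (0 + 1) = 6 - 1*1 = 6 - 1 = 5)
-11177 + g(44, -195) = -11177 + 5 = -11172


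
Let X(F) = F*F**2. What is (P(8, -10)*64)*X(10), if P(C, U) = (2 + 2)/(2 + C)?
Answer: 25600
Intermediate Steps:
P(C, U) = 4/(2 + C)
X(F) = F**3
(P(8, -10)*64)*X(10) = ((4/(2 + 8))*64)*10**3 = ((4/10)*64)*1000 = ((4*(1/10))*64)*1000 = ((2/5)*64)*1000 = (128/5)*1000 = 25600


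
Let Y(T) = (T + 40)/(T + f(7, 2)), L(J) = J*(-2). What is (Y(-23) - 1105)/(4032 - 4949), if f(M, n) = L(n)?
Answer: 29852/24759 ≈ 1.2057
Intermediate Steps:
L(J) = -2*J
f(M, n) = -2*n
Y(T) = (40 + T)/(-4 + T) (Y(T) = (T + 40)/(T - 2*2) = (40 + T)/(T - 4) = (40 + T)/(-4 + T))
(Y(-23) - 1105)/(4032 - 4949) = ((40 - 23)/(-4 - 23) - 1105)/(4032 - 4949) = (17/(-27) - 1105)/(-917) = (-1/27*17 - 1105)*(-1/917) = (-17/27 - 1105)*(-1/917) = -29852/27*(-1/917) = 29852/24759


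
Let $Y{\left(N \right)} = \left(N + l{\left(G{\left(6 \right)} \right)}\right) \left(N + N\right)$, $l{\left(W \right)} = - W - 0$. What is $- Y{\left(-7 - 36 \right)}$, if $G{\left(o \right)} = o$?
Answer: $-4214$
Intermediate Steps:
$l{\left(W \right)} = - W$ ($l{\left(W \right)} = - W + 0 = - W$)
$Y{\left(N \right)} = 2 N \left(-6 + N\right)$ ($Y{\left(N \right)} = \left(N - 6\right) \left(N + N\right) = \left(N - 6\right) 2 N = \left(-6 + N\right) 2 N = 2 N \left(-6 + N\right)$)
$- Y{\left(-7 - 36 \right)} = - 2 \left(-7 - 36\right) \left(-6 - 43\right) = - 2 \left(-43\right) \left(-6 - 43\right) = - 2 \left(-43\right) \left(-49\right) = \left(-1\right) 4214 = -4214$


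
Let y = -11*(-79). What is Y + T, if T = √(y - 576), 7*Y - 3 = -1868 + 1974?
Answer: 109/7 + √293 ≈ 32.689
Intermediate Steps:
y = 869
Y = 109/7 (Y = 3/7 + (-1868 + 1974)/7 = 3/7 + (⅐)*106 = 3/7 + 106/7 = 109/7 ≈ 15.571)
T = √293 (T = √(869 - 576) = √293 ≈ 17.117)
Y + T = 109/7 + √293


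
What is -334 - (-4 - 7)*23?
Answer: -81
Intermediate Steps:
-334 - (-4 - 7)*23 = -334 - (-11)*23 = -334 - 1*(-253) = -334 + 253 = -81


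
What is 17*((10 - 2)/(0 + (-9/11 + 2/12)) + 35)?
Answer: 16609/43 ≈ 386.26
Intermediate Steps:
17*((10 - 2)/(0 + (-9/11 + 2/12)) + 35) = 17*(8/(0 + (-9*1/11 + 2*(1/12))) + 35) = 17*(8/(0 + (-9/11 + ⅙)) + 35) = 17*(8/(0 - 43/66) + 35) = 17*(8/(-43/66) + 35) = 17*(8*(-66/43) + 35) = 17*(-528/43 + 35) = 17*(977/43) = 16609/43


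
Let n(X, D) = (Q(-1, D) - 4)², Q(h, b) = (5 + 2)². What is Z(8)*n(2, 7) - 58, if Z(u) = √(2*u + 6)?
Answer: -58 + 2025*√22 ≈ 9440.1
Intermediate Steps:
Q(h, b) = 49 (Q(h, b) = 7² = 49)
Z(u) = √(6 + 2*u)
n(X, D) = 2025 (n(X, D) = (49 - 4)² = 45² = 2025)
Z(8)*n(2, 7) - 58 = √(6 + 2*8)*2025 - 58 = √(6 + 16)*2025 - 58 = √22*2025 - 58 = 2025*√22 - 58 = -58 + 2025*√22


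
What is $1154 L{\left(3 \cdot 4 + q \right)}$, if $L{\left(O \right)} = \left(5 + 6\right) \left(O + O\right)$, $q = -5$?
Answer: $177716$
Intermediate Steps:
$L{\left(O \right)} = 22 O$ ($L{\left(O \right)} = 11 \cdot 2 O = 22 O$)
$1154 L{\left(3 \cdot 4 + q \right)} = 1154 \cdot 22 \left(3 \cdot 4 - 5\right) = 1154 \cdot 22 \left(12 - 5\right) = 1154 \cdot 22 \cdot 7 = 1154 \cdot 154 = 177716$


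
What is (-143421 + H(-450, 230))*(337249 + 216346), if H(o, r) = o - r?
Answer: -79773593095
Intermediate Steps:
(-143421 + H(-450, 230))*(337249 + 216346) = (-143421 + (-450 - 1*230))*(337249 + 216346) = (-143421 + (-450 - 230))*553595 = (-143421 - 680)*553595 = -144101*553595 = -79773593095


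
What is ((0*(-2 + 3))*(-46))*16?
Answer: 0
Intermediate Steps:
((0*(-2 + 3))*(-46))*16 = ((0*1)*(-46))*16 = (0*(-46))*16 = 0*16 = 0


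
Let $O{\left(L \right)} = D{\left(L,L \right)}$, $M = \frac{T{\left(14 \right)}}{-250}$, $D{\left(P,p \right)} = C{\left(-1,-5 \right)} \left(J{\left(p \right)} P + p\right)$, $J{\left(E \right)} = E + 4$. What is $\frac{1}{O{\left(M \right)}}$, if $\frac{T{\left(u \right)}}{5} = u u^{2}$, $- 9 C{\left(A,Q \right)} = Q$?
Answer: $\frac{1125}{1710884} \approx 0.00065755$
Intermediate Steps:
$C{\left(A,Q \right)} = - \frac{Q}{9}$
$J{\left(E \right)} = 4 + E$
$T{\left(u \right)} = 5 u^{3}$ ($T{\left(u \right)} = 5 u u^{2} = 5 u^{3}$)
$D{\left(P,p \right)} = \frac{5 p}{9} + \frac{5 P \left(4 + p\right)}{9}$ ($D{\left(P,p \right)} = \left(- \frac{1}{9}\right) \left(-5\right) \left(\left(4 + p\right) P + p\right) = \frac{5 \left(P \left(4 + p\right) + p\right)}{9} = \frac{5 \left(p + P \left(4 + p\right)\right)}{9} = \frac{5 p}{9} + \frac{5 P \left(4 + p\right)}{9}$)
$M = - \frac{1372}{25}$ ($M = \frac{5 \cdot 14^{3}}{-250} = 5 \cdot 2744 \left(- \frac{1}{250}\right) = 13720 \left(- \frac{1}{250}\right) = - \frac{1372}{25} \approx -54.88$)
$O{\left(L \right)} = \frac{5 L}{9} + \frac{5 L \left(4 + L\right)}{9}$
$\frac{1}{O{\left(M \right)}} = \frac{1}{\frac{5}{9} \left(- \frac{1372}{25}\right) \left(5 - \frac{1372}{25}\right)} = \frac{1}{\frac{5}{9} \left(- \frac{1372}{25}\right) \left(- \frac{1247}{25}\right)} = \frac{1}{\frac{1710884}{1125}} = \frac{1125}{1710884}$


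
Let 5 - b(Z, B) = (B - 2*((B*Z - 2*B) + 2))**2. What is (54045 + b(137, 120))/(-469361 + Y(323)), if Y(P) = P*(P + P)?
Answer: 1042202606/260703 ≈ 3997.7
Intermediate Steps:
b(Z, B) = 5 - (-4 + 5*B - 2*B*Z)**2 (b(Z, B) = 5 - (B - 2*((B*Z - 2*B) + 2))**2 = 5 - (B - 2*((-2*B + B*Z) + 2))**2 = 5 - (B - 2*(2 - 2*B + B*Z))**2 = 5 - (B + (-4 + 4*B - 2*B*Z))**2 = 5 - (-4 + 5*B - 2*B*Z)**2)
Y(P) = 2*P**2 (Y(P) = P*(2*P) = 2*P**2)
(54045 + b(137, 120))/(-469361 + Y(323)) = (54045 + (5 - (4 - 5*120 + 2*120*137)**2))/(-469361 + 2*323**2) = (54045 + (5 - (4 - 600 + 32880)**2))/(-469361 + 2*104329) = (54045 + (5 - 1*32284**2))/(-469361 + 208658) = (54045 + (5 - 1*1042256656))/(-260703) = (54045 + (5 - 1042256656))*(-1/260703) = (54045 - 1042256651)*(-1/260703) = -1042202606*(-1/260703) = 1042202606/260703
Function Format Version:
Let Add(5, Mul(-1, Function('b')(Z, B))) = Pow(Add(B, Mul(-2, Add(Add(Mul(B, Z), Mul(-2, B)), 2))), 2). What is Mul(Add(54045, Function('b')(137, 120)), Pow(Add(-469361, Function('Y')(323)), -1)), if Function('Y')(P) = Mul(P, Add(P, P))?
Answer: Rational(1042202606, 260703) ≈ 3997.7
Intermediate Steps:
Function('b')(Z, B) = Add(5, Mul(-1, Pow(Add(-4, Mul(5, B), Mul(-2, B, Z)), 2))) (Function('b')(Z, B) = Add(5, Mul(-1, Pow(Add(B, Mul(-2, Add(Add(Mul(B, Z), Mul(-2, B)), 2))), 2))) = Add(5, Mul(-1, Pow(Add(B, Mul(-2, Add(Add(Mul(-2, B), Mul(B, Z)), 2))), 2))) = Add(5, Mul(-1, Pow(Add(B, Mul(-2, Add(2, Mul(-2, B), Mul(B, Z)))), 2))) = Add(5, Mul(-1, Pow(Add(B, Add(-4, Mul(4, B), Mul(-2, B, Z))), 2))) = Add(5, Mul(-1, Pow(Add(-4, Mul(5, B), Mul(-2, B, Z)), 2))))
Function('Y')(P) = Mul(2, Pow(P, 2)) (Function('Y')(P) = Mul(P, Mul(2, P)) = Mul(2, Pow(P, 2)))
Mul(Add(54045, Function('b')(137, 120)), Pow(Add(-469361, Function('Y')(323)), -1)) = Mul(Add(54045, Add(5, Mul(-1, Pow(Add(4, Mul(-5, 120), Mul(2, 120, 137)), 2)))), Pow(Add(-469361, Mul(2, Pow(323, 2))), -1)) = Mul(Add(54045, Add(5, Mul(-1, Pow(Add(4, -600, 32880), 2)))), Pow(Add(-469361, Mul(2, 104329)), -1)) = Mul(Add(54045, Add(5, Mul(-1, Pow(32284, 2)))), Pow(Add(-469361, 208658), -1)) = Mul(Add(54045, Add(5, Mul(-1, 1042256656))), Pow(-260703, -1)) = Mul(Add(54045, Add(5, -1042256656)), Rational(-1, 260703)) = Mul(Add(54045, -1042256651), Rational(-1, 260703)) = Mul(-1042202606, Rational(-1, 260703)) = Rational(1042202606, 260703)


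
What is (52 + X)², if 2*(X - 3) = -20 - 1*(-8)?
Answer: 2401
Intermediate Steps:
X = -3 (X = 3 + (-20 - 1*(-8))/2 = 3 + (-20 + 8)/2 = 3 + (½)*(-12) = 3 - 6 = -3)
(52 + X)² = (52 - 3)² = 49² = 2401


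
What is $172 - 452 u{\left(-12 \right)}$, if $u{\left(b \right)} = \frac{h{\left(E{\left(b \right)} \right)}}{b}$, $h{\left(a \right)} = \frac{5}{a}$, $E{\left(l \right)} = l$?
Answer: $\frac{5627}{36} \approx 156.31$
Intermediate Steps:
$u{\left(b \right)} = \frac{5}{b^{2}}$ ($u{\left(b \right)} = \frac{5 \frac{1}{b}}{b} = \frac{5}{b^{2}}$)
$172 - 452 u{\left(-12 \right)} = 172 - 452 \cdot \frac{5}{144} = 172 - 452 \cdot 5 \cdot \frac{1}{144} = 172 - \frac{565}{36} = \frac{5627}{36}$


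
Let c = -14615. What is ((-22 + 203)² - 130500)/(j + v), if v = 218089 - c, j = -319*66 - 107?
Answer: -97739/211543 ≈ -0.46203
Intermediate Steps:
j = -21161 (j = -21054 - 107 = -21161)
v = 232704 (v = 218089 - 1*(-14615) = 218089 + 14615 = 232704)
((-22 + 203)² - 130500)/(j + v) = ((-22 + 203)² - 130500)/(-21161 + 232704) = (181² - 130500)/211543 = (32761 - 130500)*(1/211543) = -97739*1/211543 = -97739/211543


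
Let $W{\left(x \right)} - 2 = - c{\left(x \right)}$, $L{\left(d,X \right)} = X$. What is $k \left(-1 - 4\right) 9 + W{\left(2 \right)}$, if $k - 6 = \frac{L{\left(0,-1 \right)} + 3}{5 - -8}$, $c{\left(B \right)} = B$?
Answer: $- \frac{3600}{13} \approx -276.92$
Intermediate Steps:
$k = \frac{80}{13}$ ($k = 6 + \frac{-1 + 3}{5 - -8} = 6 + \frac{2}{5 + 8} = 6 + \frac{2}{13} = \frac{80}{13} \approx 6.1538$)
$W{\left(x \right)} = 2 - x$
$k \left(-1 - 4\right) 9 + W{\left(2 \right)} = \frac{80 \left(-1 - 4\right)}{13} \cdot 9 + \left(2 - 2\right) = \frac{80}{13} \left(-5\right) 9 + \left(2 - 2\right) = \left(- \frac{400}{13}\right) 9 + 0 = - \frac{3600}{13} + 0 = - \frac{3600}{13}$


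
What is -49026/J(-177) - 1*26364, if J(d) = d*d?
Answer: -275335594/10443 ≈ -26366.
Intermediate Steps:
J(d) = d²
-49026/J(-177) - 1*26364 = -49026/((-177)²) - 1*26364 = -49026/31329 - 26364 = -49026*1/31329 - 26364 = -16342/10443 - 26364 = -275335594/10443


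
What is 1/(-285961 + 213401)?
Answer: -1/72560 ≈ -1.3782e-5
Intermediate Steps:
1/(-285961 + 213401) = 1/(-72560) = -1/72560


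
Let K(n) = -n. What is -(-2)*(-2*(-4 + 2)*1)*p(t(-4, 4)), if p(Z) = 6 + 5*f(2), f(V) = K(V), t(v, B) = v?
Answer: -32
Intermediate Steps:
f(V) = -V
p(Z) = -4 (p(Z) = 6 + 5*(-1*2) = 6 + 5*(-2) = 6 - 10 = -4)
-(-2)*(-2*(-4 + 2)*1)*p(t(-4, 4)) = -(-2)*(-2*(-4 + 2)*1)*(-4) = -(-2)*(-2*(-2)*1)*(-4) = -(-2)*(4*1)*(-4) = -(-2)*4*(-4) = -(-2)*(-16) = -1*32 = -32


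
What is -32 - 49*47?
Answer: -2335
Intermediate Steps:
-32 - 49*47 = -32 - 2303 = -2335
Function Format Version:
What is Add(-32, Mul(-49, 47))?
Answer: -2335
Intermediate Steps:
Add(-32, Mul(-49, 47)) = Add(-32, -2303) = -2335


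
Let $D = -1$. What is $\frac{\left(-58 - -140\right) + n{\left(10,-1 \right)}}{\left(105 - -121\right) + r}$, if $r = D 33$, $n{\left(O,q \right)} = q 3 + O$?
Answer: $\frac{89}{193} \approx 0.46114$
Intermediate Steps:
$n{\left(O,q \right)} = O + 3 q$ ($n{\left(O,q \right)} = 3 q + O = O + 3 q$)
$r = -33$ ($r = \left(-1\right) 33 = -33$)
$\frac{\left(-58 - -140\right) + n{\left(10,-1 \right)}}{\left(105 - -121\right) + r} = \frac{\left(-58 - -140\right) + \left(10 + 3 \left(-1\right)\right)}{\left(105 - -121\right) - 33} = \frac{\left(-58 + 140\right) + \left(10 - 3\right)}{\left(105 + 121\right) - 33} = \frac{82 + 7}{226 - 33} = \frac{89}{193}$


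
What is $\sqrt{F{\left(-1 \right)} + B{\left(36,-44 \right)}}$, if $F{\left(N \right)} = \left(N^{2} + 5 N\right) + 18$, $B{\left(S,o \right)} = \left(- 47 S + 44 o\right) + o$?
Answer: $i \sqrt{3658} \approx 60.481 i$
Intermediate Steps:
$B{\left(S,o \right)} = - 47 S + 45 o$
$F{\left(N \right)} = 18 + N^{2} + 5 N$
$\sqrt{F{\left(-1 \right)} + B{\left(36,-44 \right)}} = \sqrt{\left(18 + \left(-1\right)^{2} + 5 \left(-1\right)\right) + \left(\left(-47\right) 36 + 45 \left(-44\right)\right)} = \sqrt{\left(18 + 1 - 5\right) - 3672} = \sqrt{14 - 3672} = \sqrt{-3658} = i \sqrt{3658}$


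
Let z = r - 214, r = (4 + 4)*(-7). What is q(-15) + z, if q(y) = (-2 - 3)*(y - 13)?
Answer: -130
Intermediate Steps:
r = -56 (r = 8*(-7) = -56)
q(y) = 65 - 5*y (q(y) = -5*(-13 + y) = 65 - 5*y)
z = -270 (z = -56 - 214 = -270)
q(-15) + z = (65 - 5*(-15)) - 270 = (65 + 75) - 270 = 140 - 270 = -130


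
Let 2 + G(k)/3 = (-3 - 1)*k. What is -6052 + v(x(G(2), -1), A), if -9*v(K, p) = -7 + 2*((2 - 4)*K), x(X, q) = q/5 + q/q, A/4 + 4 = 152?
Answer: -90763/15 ≈ -6050.9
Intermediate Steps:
A = 592 (A = -16 + 4*152 = -16 + 608 = 592)
G(k) = -6 - 12*k (G(k) = -6 + 3*((-3 - 1)*k) = -6 + 3*(-4*k) = -6 - 12*k)
x(X, q) = 1 + q/5 (x(X, q) = q*(⅕) + 1 = q/5 + 1 = 1 + q/5)
v(K, p) = 7/9 + 4*K/9 (v(K, p) = -(-7 + 2*((2 - 4)*K))/9 = -(-7 + 2*(-2*K))/9 = -(-7 - 4*K)/9 = 7/9 + 4*K/9)
-6052 + v(x(G(2), -1), A) = -6052 + (7/9 + 4*(1 + (⅕)*(-1))/9) = -6052 + (7/9 + 4*(1 - ⅕)/9) = -6052 + (7/9 + (4/9)*(⅘)) = -6052 + (7/9 + 16/45) = -6052 + 17/15 = -90763/15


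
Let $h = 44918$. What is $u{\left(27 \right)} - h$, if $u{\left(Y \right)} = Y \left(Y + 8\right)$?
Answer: $-43973$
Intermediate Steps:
$u{\left(Y \right)} = Y \left(8 + Y\right)$
$u{\left(27 \right)} - h = 27 \left(8 + 27\right) - 44918 = 27 \cdot 35 - 44918 = 945 - 44918 = -43973$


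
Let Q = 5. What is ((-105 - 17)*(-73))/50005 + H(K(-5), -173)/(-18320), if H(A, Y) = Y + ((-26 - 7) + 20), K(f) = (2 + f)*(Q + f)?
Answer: 47249/250984 ≈ 0.18826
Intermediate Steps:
K(f) = (2 + f)*(5 + f)
H(A, Y) = -13 + Y (H(A, Y) = Y + (-33 + 20) = Y - 13 = -13 + Y)
((-105 - 17)*(-73))/50005 + H(K(-5), -173)/(-18320) = ((-105 - 17)*(-73))/50005 + (-13 - 173)/(-18320) = -122*(-73)*(1/50005) - 186*(-1/18320) = 8906*(1/50005) + 93/9160 = 122/685 + 93/9160 = 47249/250984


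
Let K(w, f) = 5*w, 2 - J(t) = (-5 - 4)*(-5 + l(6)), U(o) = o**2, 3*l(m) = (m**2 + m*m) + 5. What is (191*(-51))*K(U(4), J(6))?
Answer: -779280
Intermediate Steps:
l(m) = 5/3 + 2*m**2/3 (l(m) = ((m**2 + m*m) + 5)/3 = ((m**2 + m**2) + 5)/3 = (2*m**2 + 5)/3 = (5 + 2*m**2)/3 = 5/3 + 2*m**2/3)
J(t) = 188 (J(t) = 2 - (-5 - 4)*(-5 + (5/3 + (2/3)*6**2)) = 2 - (-9)*(-5 + (5/3 + (2/3)*36)) = 2 - (-9)*(-5 + (5/3 + 24)) = 2 - (-9)*(-5 + 77/3) = 2 - (-9)*62/3 = 2 - 1*(-186) = 2 + 186 = 188)
(191*(-51))*K(U(4), J(6)) = (191*(-51))*(5*4**2) = -48705*16 = -9741*80 = -779280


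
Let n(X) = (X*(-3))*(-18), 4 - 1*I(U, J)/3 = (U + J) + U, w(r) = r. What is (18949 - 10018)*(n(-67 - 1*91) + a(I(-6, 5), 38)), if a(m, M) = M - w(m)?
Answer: -76154637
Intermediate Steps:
I(U, J) = 12 - 6*U - 3*J (I(U, J) = 12 - 3*((U + J) + U) = 12 - 3*((J + U) + U) = 12 - 3*(J + 2*U) = 12 + (-6*U - 3*J) = 12 - 6*U - 3*J)
a(m, M) = M - m
n(X) = 54*X (n(X) = -3*X*(-18) = 54*X)
(18949 - 10018)*(n(-67 - 1*91) + a(I(-6, 5), 38)) = (18949 - 10018)*(54*(-67 - 1*91) + (38 - (12 - 6*(-6) - 3*5))) = 8931*(54*(-67 - 91) + (38 - (12 + 36 - 15))) = 8931*(54*(-158) + (38 - 1*33)) = 8931*(-8532 + (38 - 33)) = 8931*(-8532 + 5) = 8931*(-8527) = -76154637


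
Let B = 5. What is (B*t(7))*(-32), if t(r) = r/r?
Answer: -160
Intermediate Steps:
t(r) = 1
(B*t(7))*(-32) = (5*1)*(-32) = 5*(-32) = -160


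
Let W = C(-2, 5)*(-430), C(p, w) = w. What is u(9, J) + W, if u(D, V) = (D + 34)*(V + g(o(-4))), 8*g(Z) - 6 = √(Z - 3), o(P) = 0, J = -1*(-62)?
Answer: 2193/4 + 43*I*√3/8 ≈ 548.25 + 9.3098*I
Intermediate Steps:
J = 62
W = -2150 (W = 5*(-430) = -2150)
g(Z) = ¾ + √(-3 + Z)/8 (g(Z) = ¾ + √(Z - 3)/8 = ¾ + √(-3 + Z)/8)
u(D, V) = (34 + D)*(¾ + V + I*√3/8) (u(D, V) = (D + 34)*(V + (¾ + √(-3 + 0)/8)) = (34 + D)*(V + (¾ + √(-3)/8)) = (34 + D)*(V + (¾ + (I*√3)/8)) = (34 + D)*(V + (¾ + I*√3/8)) = (34 + D)*(¾ + V + I*√3/8))
u(9, J) + W = (51/2 + 34*62 + 9*62 + (⅛)*9*(6 + I*√3) + 17*I*√3/4) - 2150 = (51/2 + 2108 + 558 + (27/4 + 9*I*√3/8) + 17*I*√3/4) - 2150 = (10793/4 + 43*I*√3/8) - 2150 = 2193/4 + 43*I*√3/8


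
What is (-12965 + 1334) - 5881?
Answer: -17512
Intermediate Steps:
(-12965 + 1334) - 5881 = -11631 - 5881 = -17512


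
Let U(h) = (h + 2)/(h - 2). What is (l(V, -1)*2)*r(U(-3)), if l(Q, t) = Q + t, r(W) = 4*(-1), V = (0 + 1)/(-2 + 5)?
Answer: 16/3 ≈ 5.3333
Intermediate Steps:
U(h) = (2 + h)/(-2 + h)
V = 1/3 ≈ 0.33333
r(W) = -4
(l(V, -1)*2)*r(U(-3)) = ((1/3 - 1)*2)*(-4) = -2/3*2*(-4) = -4/3*(-4) = 16/3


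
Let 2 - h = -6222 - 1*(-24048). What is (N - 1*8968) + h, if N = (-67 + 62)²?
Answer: -26767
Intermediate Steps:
h = -17824 (h = 2 - (-6222 - 1*(-24048)) = 2 - (-6222 + 24048) = 2 - 1*17826 = 2 - 17826 = -17824)
N = 25 (N = (-5)² = 25)
(N - 1*8968) + h = (25 - 1*8968) - 17824 = (25 - 8968) - 17824 = -8943 - 17824 = -26767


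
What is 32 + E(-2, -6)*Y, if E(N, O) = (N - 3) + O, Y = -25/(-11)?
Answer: 7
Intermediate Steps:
Y = 25/11 (Y = -25*(-1/11) = 25/11 ≈ 2.2727)
E(N, O) = -3 + N + O (E(N, O) = (-3 + N) + O = -3 + N + O)
32 + E(-2, -6)*Y = 32 + (-3 - 2 - 6)*(25/11) = 32 - 11*25/11 = 32 - 25 = 7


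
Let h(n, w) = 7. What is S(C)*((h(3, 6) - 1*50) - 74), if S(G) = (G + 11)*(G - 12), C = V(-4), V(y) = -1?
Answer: 15210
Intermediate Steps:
C = -1
S(G) = (-12 + G)*(11 + G) (S(G) = (11 + G)*(-12 + G) = (-12 + G)*(11 + G))
S(C)*((h(3, 6) - 1*50) - 74) = (-132 + (-1)² - 1*(-1))*((7 - 1*50) - 74) = (-132 + 1 + 1)*((7 - 50) - 74) = -130*(-43 - 74) = -130*(-117) = 15210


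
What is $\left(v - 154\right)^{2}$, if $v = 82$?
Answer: $5184$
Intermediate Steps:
$\left(v - 154\right)^{2} = \left(82 - 154\right)^{2} = \left(-72\right)^{2} = 5184$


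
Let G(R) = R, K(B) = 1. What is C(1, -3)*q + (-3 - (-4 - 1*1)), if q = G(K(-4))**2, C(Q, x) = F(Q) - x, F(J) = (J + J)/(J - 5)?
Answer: 9/2 ≈ 4.5000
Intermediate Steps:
F(J) = 2*J/(-5 + J) (F(J) = (2*J)/(-5 + J) = 2*J/(-5 + J))
C(Q, x) = -x + 2*Q/(-5 + Q) (C(Q, x) = 2*Q/(-5 + Q) - x = -x + 2*Q/(-5 + Q))
q = 1 (q = 1**2 = 1)
C(1, -3)*q + (-3 - (-4 - 1*1)) = ((2*1 - 1*(-3)*(-5 + 1))/(-5 + 1))*1 + (-3 - (-4 - 1*1)) = ((2 - 1*(-3)*(-4))/(-4))*1 + (-3 - (-4 - 1)) = -(2 - 12)/4*1 + (-3 - 1*(-5)) = -1/4*(-10)*1 + (-3 + 5) = (5/2)*1 + 2 = 5/2 + 2 = 9/2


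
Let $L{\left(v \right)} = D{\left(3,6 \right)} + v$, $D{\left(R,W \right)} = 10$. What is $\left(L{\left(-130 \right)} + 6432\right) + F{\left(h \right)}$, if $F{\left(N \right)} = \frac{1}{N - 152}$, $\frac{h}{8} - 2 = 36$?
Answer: $\frac{959425}{152} \approx 6312.0$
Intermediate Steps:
$h = 304$ ($h = 16 + 8 \cdot 36 = 16 + 288 = 304$)
$F{\left(N \right)} = \frac{1}{-152 + N}$
$L{\left(v \right)} = 10 + v$
$\left(L{\left(-130 \right)} + 6432\right) + F{\left(h \right)} = \left(\left(10 - 130\right) + 6432\right) + \frac{1}{-152 + 304} = \left(-120 + 6432\right) + \frac{1}{152} = 6312 + \frac{1}{152} = \frac{959425}{152}$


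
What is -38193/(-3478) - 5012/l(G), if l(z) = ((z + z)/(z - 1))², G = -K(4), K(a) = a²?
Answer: -624832759/445184 ≈ -1403.5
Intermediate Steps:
G = -16 (G = -1*4² = -1*16 = -16)
l(z) = 4*z²/(-1 + z)² (l(z) = ((2*z)/(-1 + z))² = (2*z/(-1 + z))² = 4*z²/(-1 + z)²)
-38193/(-3478) - 5012/l(G) = -38193/(-3478) - 5012*(-1 - 16)²/1024 = -38193*(-1/3478) - 5012/(4*256/(-17)²) = 38193/3478 - 5012/(4*256*(1/289)) = 38193/3478 - 5012/1024/289 = 38193/3478 - 5012*289/1024 = 38193/3478 - 362117/256 = -624832759/445184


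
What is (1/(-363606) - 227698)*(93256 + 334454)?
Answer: -5901853310530865/60601 ≈ -9.7389e+10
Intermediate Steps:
(1/(-363606) - 227698)*(93256 + 334454) = (-1/363606 - 227698)*427710 = -82792358989/363606*427710 = -5901853310530865/60601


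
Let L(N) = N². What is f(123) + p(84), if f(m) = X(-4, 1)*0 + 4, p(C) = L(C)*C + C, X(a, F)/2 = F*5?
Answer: 592792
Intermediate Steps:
X(a, F) = 10*F (X(a, F) = 2*(F*5) = 2*(5*F) = 10*F)
p(C) = C + C³ (p(C) = C²*C + C = C³ + C = C + C³)
f(m) = 4 (f(m) = (10*1)*0 + 4 = 10*0 + 4 = 0 + 4 = 4)
f(123) + p(84) = 4 + (84 + 84³) = 4 + (84 + 592704) = 4 + 592788 = 592792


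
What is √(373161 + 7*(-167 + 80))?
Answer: 38*√258 ≈ 610.37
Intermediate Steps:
√(373161 + 7*(-167 + 80)) = √(373161 + 7*(-87)) = √(373161 - 609) = √372552 = 38*√258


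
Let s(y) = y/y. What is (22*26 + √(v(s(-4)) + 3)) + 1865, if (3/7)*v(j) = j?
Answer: 2437 + 4*√3/3 ≈ 2439.3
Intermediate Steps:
s(y) = 1
v(j) = 7*j/3
(22*26 + √(v(s(-4)) + 3)) + 1865 = (22*26 + √((7/3)*1 + 3)) + 1865 = (572 + √(7/3 + 3)) + 1865 = (572 + √(16/3)) + 1865 = (572 + 4*√3/3) + 1865 = 2437 + 4*√3/3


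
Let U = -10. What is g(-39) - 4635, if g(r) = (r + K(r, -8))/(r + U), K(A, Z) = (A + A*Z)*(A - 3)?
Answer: -215610/49 ≈ -4400.2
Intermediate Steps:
K(A, Z) = (-3 + A)*(A + A*Z) (K(A, Z) = (A + A*Z)*(-3 + A) = (-3 + A)*(A + A*Z))
g(r) = (r + r*(21 - 7*r))/(-10 + r) (g(r) = (r + r*(-3 + r - 3*(-8) + r*(-8)))/(r - 10) = (r + r*(-3 + r + 24 - 8*r))/(-10 + r) = (r + r*(21 - 7*r))/(-10 + r))
g(-39) - 4635 = -39*(22 - 7*(-39))/(-10 - 39) - 4635 = -39*(22 + 273)/(-49) - 4635 = -39*(-1/49)*295 - 4635 = 11505/49 - 4635 = -215610/49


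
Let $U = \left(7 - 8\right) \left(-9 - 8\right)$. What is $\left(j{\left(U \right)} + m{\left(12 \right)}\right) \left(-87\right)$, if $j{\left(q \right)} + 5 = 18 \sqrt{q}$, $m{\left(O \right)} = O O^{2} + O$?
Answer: $-150945 - 1566 \sqrt{17} \approx -1.574 \cdot 10^{5}$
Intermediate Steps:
$m{\left(O \right)} = O + O^{3}$ ($m{\left(O \right)} = O^{3} + O = O + O^{3}$)
$U = 17$ ($U = \left(-1\right) \left(-17\right) = 17$)
$j{\left(q \right)} = -5 + 18 \sqrt{q}$
$\left(j{\left(U \right)} + m{\left(12 \right)}\right) \left(-87\right) = \left(\left(-5 + 18 \sqrt{17}\right) + \left(12 + 12^{3}\right)\right) \left(-87\right) = \left(\left(-5 + 18 \sqrt{17}\right) + \left(12 + 1728\right)\right) \left(-87\right) = \left(\left(-5 + 18 \sqrt{17}\right) + 1740\right) \left(-87\right) = \left(1735 + 18 \sqrt{17}\right) \left(-87\right) = -150945 - 1566 \sqrt{17}$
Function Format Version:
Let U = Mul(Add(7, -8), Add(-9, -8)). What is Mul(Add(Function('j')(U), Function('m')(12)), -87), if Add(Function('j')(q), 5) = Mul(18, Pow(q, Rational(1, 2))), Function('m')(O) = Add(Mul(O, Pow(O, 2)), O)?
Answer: Add(-150945, Mul(-1566, Pow(17, Rational(1, 2)))) ≈ -1.5740e+5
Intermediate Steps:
Function('m')(O) = Add(O, Pow(O, 3)) (Function('m')(O) = Add(Pow(O, 3), O) = Add(O, Pow(O, 3)))
U = 17 (U = Mul(-1, -17) = 17)
Function('j')(q) = Add(-5, Mul(18, Pow(q, Rational(1, 2))))
Mul(Add(Function('j')(U), Function('m')(12)), -87) = Mul(Add(Add(-5, Mul(18, Pow(17, Rational(1, 2)))), Add(12, Pow(12, 3))), -87) = Mul(Add(Add(-5, Mul(18, Pow(17, Rational(1, 2)))), Add(12, 1728)), -87) = Mul(Add(Add(-5, Mul(18, Pow(17, Rational(1, 2)))), 1740), -87) = Mul(Add(1735, Mul(18, Pow(17, Rational(1, 2)))), -87) = Add(-150945, Mul(-1566, Pow(17, Rational(1, 2))))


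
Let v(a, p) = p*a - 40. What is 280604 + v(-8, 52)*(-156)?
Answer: 351740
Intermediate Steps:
v(a, p) = -40 + a*p (v(a, p) = a*p - 40 = -40 + a*p)
280604 + v(-8, 52)*(-156) = 280604 + (-40 - 8*52)*(-156) = 280604 + (-40 - 416)*(-156) = 280604 - 456*(-156) = 280604 + 71136 = 351740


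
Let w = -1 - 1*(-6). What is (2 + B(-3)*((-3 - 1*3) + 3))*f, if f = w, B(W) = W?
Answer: 55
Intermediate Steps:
w = 5 (w = -1 + 6 = 5)
f = 5
(2 + B(-3)*((-3 - 1*3) + 3))*f = (2 - 3*((-3 - 1*3) + 3))*5 = (2 - 3*((-3 - 3) + 3))*5 = (2 - 3*(-6 + 3))*5 = (2 - 3*(-3))*5 = (2 + 9)*5 = 11*5 = 55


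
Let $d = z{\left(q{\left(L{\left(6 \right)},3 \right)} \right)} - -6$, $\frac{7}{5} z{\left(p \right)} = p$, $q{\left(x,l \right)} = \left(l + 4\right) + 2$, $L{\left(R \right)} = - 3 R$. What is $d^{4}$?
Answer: $\frac{57289761}{2401} \approx 23861.0$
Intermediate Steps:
$q{\left(x,l \right)} = 6 + l$ ($q{\left(x,l \right)} = \left(4 + l\right) + 2 = 6 + l$)
$z{\left(p \right)} = \frac{5 p}{7}$
$d = \frac{87}{7}$ ($d = \frac{5 \left(6 + 3\right)}{7} - -6 = \frac{5}{7} \cdot 9 + 6 = \frac{45}{7} + 6 = \frac{87}{7} \approx 12.429$)
$d^{4} = \left(\frac{87}{7}\right)^{4} = \frac{57289761}{2401}$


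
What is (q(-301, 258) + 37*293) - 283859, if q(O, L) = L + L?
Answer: -272502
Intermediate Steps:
q(O, L) = 2*L
(q(-301, 258) + 37*293) - 283859 = (2*258 + 37*293) - 283859 = (516 + 10841) - 283859 = 11357 - 283859 = -272502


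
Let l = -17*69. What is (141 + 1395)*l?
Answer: -1801728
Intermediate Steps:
l = -1173
(141 + 1395)*l = (141 + 1395)*(-1173) = 1536*(-1173) = -1801728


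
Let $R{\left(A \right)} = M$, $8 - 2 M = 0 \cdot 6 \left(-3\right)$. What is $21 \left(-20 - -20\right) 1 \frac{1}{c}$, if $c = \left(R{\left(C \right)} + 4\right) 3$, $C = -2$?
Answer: $0$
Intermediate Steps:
$M = 4$ ($M = 4 - \frac{0 \cdot 6 \left(-3\right)}{2} = 4 - \frac{0 \left(-3\right)}{2} = 4 - 0 = 4 + 0 = 4$)
$R{\left(A \right)} = 4$
$c = 24$ ($c = \left(4 + 4\right) 3 = 8 \cdot 3 = 24$)
$21 \left(-20 - -20\right) 1 \frac{1}{c} = 21 \left(-20 - -20\right) 1 \cdot \frac{1}{24} = 21 \left(-20 + 20\right) 1 \cdot \frac{1}{24} = 21 \cdot 0 \cdot \frac{1}{24} = 0 \cdot \frac{1}{24} = 0$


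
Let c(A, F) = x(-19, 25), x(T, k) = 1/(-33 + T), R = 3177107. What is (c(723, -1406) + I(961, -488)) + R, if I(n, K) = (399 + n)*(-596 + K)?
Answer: 88549083/52 ≈ 1.7029e+6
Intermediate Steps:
I(n, K) = (-596 + K)*(399 + n)
c(A, F) = -1/52 (c(A, F) = 1/(-33 - 19) = 1/(-52) = -1/52)
(c(723, -1406) + I(961, -488)) + R = (-1/52 + (-237804 - 596*961 + 399*(-488) - 488*961)) + 3177107 = (-1/52 + (-237804 - 572756 - 194712 - 468968)) + 3177107 = (-1/52 - 1474240) + 3177107 = -76660481/52 + 3177107 = 88549083/52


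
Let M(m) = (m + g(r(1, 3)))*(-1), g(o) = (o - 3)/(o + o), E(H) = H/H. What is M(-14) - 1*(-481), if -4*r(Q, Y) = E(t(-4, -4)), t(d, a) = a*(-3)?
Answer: 977/2 ≈ 488.50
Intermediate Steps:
t(d, a) = -3*a
E(H) = 1
r(Q, Y) = -¼ (r(Q, Y) = -¼*1 = -¼)
g(o) = (-3 + o)/(2*o) (g(o) = (-3 + o)/((2*o)) = (-3 + o)*(1/(2*o)) = (-3 + o)/(2*o))
M(m) = -13/2 - m (M(m) = (m + (-3 - ¼)/(2*(-¼)))*(-1) = (m + (½)*(-4)*(-13/4))*(-1) = (m + 13/2)*(-1) = (13/2 + m)*(-1) = -13/2 - m)
M(-14) - 1*(-481) = (-13/2 - 1*(-14)) - 1*(-481) = (-13/2 + 14) + 481 = 15/2 + 481 = 977/2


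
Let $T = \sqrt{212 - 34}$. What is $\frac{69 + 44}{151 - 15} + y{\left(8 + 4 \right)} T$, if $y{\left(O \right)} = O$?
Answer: $\frac{113}{136} + 12 \sqrt{178} \approx 160.93$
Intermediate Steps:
$T = \sqrt{178} \approx 13.342$
$\frac{69 + 44}{151 - 15} + y{\left(8 + 4 \right)} T = \frac{69 + 44}{151 - 15} + \left(8 + 4\right) \sqrt{178} = \frac{113}{136} + 12 \sqrt{178}$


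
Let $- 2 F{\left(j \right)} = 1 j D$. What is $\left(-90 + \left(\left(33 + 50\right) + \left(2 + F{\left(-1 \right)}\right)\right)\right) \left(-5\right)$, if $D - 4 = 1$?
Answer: $\frac{25}{2} \approx 12.5$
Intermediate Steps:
$D = 5$ ($D = 4 + 1 = 5$)
$F{\left(j \right)} = - \frac{5 j}{2}$ ($F{\left(j \right)} = - \frac{1 j 5}{2} = - \frac{j 5}{2} = - \frac{5 j}{2}$)
$\left(-90 + \left(\left(33 + 50\right) + \left(2 + F{\left(-1 \right)}\right)\right)\right) \left(-5\right) = \left(-90 + \left(\left(33 + 50\right) + \left(2 - - \frac{5}{2}\right)\right)\right) \left(-5\right) = \left(-90 + \left(83 + \left(2 + \frac{5}{2}\right)\right)\right) \left(-5\right) = \left(-90 + \left(83 + \frac{9}{2}\right)\right) \left(-5\right) = \left(-90 + \frac{175}{2}\right) \left(-5\right) = \left(- \frac{5}{2}\right) \left(-5\right) = \frac{25}{2}$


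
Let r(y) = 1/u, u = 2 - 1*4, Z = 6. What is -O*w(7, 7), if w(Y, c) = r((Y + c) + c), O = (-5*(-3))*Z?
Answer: 45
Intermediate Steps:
O = 90 (O = -5*(-3)*6 = 15*6 = 90)
u = -2 (u = 2 - 4 = -2)
r(y) = -½ (r(y) = 1/(-2) = -½)
w(Y, c) = -½
-O*w(7, 7) = -90*(-½) = -(-45) = -1*(-45) = 45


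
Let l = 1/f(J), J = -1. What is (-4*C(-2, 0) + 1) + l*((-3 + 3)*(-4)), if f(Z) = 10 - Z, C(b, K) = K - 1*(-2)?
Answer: -7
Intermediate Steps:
C(b, K) = 2 + K (C(b, K) = K + 2 = 2 + K)
l = 1/11 (l = 1/(10 - 1*(-1)) = 1/(10 + 1) = 1/11 ≈ 0.090909)
(-4*C(-2, 0) + 1) + l*((-3 + 3)*(-4)) = (-4*(2 + 0) + 1) + ((-3 + 3)*(-4))/11 = (-4*2 + 1) + (0*(-4))/11 = (-8 + 1) + (1/11)*0 = -7 + 0 = -7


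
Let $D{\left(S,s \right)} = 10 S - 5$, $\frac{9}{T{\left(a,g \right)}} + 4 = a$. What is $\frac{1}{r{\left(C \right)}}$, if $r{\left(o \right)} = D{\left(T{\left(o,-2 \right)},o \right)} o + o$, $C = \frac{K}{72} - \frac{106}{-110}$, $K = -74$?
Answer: $\frac{3983265}{6679819} \approx 0.59631$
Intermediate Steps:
$C = - \frac{127}{1980}$ ($C = - \frac{74}{72} - \frac{106}{-110} = \left(-74\right) \frac{1}{72} - - \frac{53}{55} = - \frac{37}{36} + \frac{53}{55} = - \frac{127}{1980} \approx -0.064141$)
$T{\left(a,g \right)} = \frac{9}{-4 + a}$
$D{\left(S,s \right)} = -5 + 10 S$
$r{\left(o \right)} = o + o \left(-5 + \frac{90}{-4 + o}\right)$ ($r{\left(o \right)} = \left(-5 + 10 \frac{9}{-4 + o}\right) o + o = \left(-5 + \frac{90}{-4 + o}\right) o + o = o \left(-5 + \frac{90}{-4 + o}\right) + o = o + o \left(-5 + \frac{90}{-4 + o}\right)$)
$\frac{1}{r{\left(C \right)}} = \frac{1}{2 \left(- \frac{127}{1980}\right) \frac{1}{-4 - \frac{127}{1980}} \left(53 - - \frac{127}{990}\right)} = \frac{1}{2 \left(- \frac{127}{1980}\right) \frac{1}{- \frac{8047}{1980}} \left(53 + \frac{127}{990}\right)} = \frac{1}{2 \left(- \frac{127}{1980}\right) \left(- \frac{1980}{8047}\right) \frac{52597}{990}} = \frac{1}{\frac{6679819}{3983265}} = \frac{3983265}{6679819}$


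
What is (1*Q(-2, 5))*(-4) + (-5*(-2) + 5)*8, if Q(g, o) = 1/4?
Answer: 119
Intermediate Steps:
Q(g, o) = ¼
(1*Q(-2, 5))*(-4) + (-5*(-2) + 5)*8 = (1*(¼))*(-4) + (-5*(-2) + 5)*8 = (¼)*(-4) + (10 + 5)*8 = -1 + 15*8 = -1 + 120 = 119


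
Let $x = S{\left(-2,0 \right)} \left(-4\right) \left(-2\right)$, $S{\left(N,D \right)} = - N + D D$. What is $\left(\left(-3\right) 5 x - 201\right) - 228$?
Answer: $-669$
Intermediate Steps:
$S{\left(N,D \right)} = D^{2} - N$ ($S{\left(N,D \right)} = - N + D^{2} = D^{2} - N$)
$x = 16$ ($x = \left(0^{2} - -2\right) \left(-4\right) \left(-2\right) = \left(0 + 2\right) \left(-4\right) \left(-2\right) = 2 \left(-4\right) \left(-2\right) = \left(-8\right) \left(-2\right) = 16$)
$\left(\left(-3\right) 5 x - 201\right) - 228 = \left(\left(-3\right) 5 \cdot 16 - 201\right) - 228 = \left(\left(-15\right) 16 - 201\right) - 228 = \left(-240 - 201\right) - 228 = -441 - 228 = -669$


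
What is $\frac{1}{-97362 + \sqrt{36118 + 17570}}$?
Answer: $- \frac{16227}{1579884226} - \frac{\sqrt{13422}}{4739652678} \approx -1.0295 \cdot 10^{-5}$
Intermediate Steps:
$\frac{1}{-97362 + \sqrt{36118 + 17570}} = \frac{1}{-97362 + \sqrt{53688}} = \frac{1}{-97362 + 2 \sqrt{13422}}$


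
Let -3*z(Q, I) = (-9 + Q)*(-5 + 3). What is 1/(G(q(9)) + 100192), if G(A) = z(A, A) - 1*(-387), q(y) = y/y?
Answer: 3/301721 ≈ 9.9430e-6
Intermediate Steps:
q(y) = 1
z(Q, I) = -6 + 2*Q/3 (z(Q, I) = -(-9 + Q)*(-5 + 3)/3 = -(-9 + Q)*(-2)/3 = -(18 - 2*Q)/3 = -6 + 2*Q/3)
G(A) = 381 + 2*A/3 (G(A) = (-6 + 2*A/3) - 1*(-387) = (-6 + 2*A/3) + 387 = 381 + 2*A/3)
1/(G(q(9)) + 100192) = 1/((381 + (⅔)*1) + 100192) = 1/((381 + ⅔) + 100192) = 1/(1145/3 + 100192) = 1/(301721/3) = 3/301721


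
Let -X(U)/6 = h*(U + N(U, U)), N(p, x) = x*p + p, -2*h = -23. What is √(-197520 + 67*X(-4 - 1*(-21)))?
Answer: 3*I*√187861 ≈ 1300.3*I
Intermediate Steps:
h = 23/2 (h = -½*(-23) = 23/2 ≈ 11.500)
N(p, x) = p + p*x (N(p, x) = p*x + p = p + p*x)
X(U) = -69*U - 69*U*(1 + U) (X(U) = -69*(U + U*(1 + U)) = -6*(23*U/2 + 23*U*(1 + U)/2) = -69*U - 69*U*(1 + U))
√(-197520 + 67*X(-4 - 1*(-21))) = √(-197520 + 67*(69*(-4 - 1*(-21))*(-2 - (-4 - 1*(-21))))) = √(-197520 + 67*(69*(-4 + 21)*(-2 - (-4 + 21)))) = √(-197520 + 67*(69*17*(-2 - 1*17))) = √(-197520 + 67*(69*17*(-2 - 17))) = √(-197520 + 67*(69*17*(-19))) = √(-197520 + 67*(-22287)) = √(-197520 - 1493229) = √(-1690749) = 3*I*√187861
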